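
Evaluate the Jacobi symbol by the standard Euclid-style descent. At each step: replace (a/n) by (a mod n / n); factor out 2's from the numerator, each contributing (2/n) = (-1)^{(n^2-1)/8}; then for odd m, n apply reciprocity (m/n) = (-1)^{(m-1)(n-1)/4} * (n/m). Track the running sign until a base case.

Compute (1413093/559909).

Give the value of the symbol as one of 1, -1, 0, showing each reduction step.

(1413093/559909) = (293275/559909)   [reduce mod 559909]
reciprocity: (293275/559909) = +1·(559909/293275) since 293275 mod 4 = 3, 559909 mod 4 = 1; sign now +1
(559909/293275) = (266634/293275)   [reduce mod 293275]
266634 = 2^1·133317; (2/293275) = -1 since 293275 mod 8 = 3, so (266634/293275) = (-1)^1·(133317/293275); sign now -1
reciprocity: (133317/293275) = +1·(293275/133317) since 133317 mod 4 = 1, 293275 mod 4 = 3; sign now -1
(293275/133317) = (26641/133317)   [reduce mod 133317]
reciprocity: (26641/133317) = +1·(133317/26641) since 26641 mod 4 = 1, 133317 mod 4 = 1; sign now -1
(133317/26641) = (112/26641)   [reduce mod 26641]
112 = 2^4·7; (2/26641) = +1 since 26641 mod 8 = 1, so (112/26641) = (+1)^4·(7/26641); sign now -1
reciprocity: (7/26641) = +1·(26641/7) since 7 mod 4 = 3, 26641 mod 4 = 1; sign now -1
(26641/7) = (6/7)   [reduce mod 7]
6 = 2^1·3; (2/7) = +1 since 7 mod 8 = 7, so (6/7) = (+1)^1·(3/7); sign now -1
reciprocity: (3/7) = -1·(7/3) since 3 mod 4 = 3, 7 mod 4 = 3; sign now +1
(7/3) = (1/3)   [reduce mod 3]
(1/3) = 1; final value = sign = +1

1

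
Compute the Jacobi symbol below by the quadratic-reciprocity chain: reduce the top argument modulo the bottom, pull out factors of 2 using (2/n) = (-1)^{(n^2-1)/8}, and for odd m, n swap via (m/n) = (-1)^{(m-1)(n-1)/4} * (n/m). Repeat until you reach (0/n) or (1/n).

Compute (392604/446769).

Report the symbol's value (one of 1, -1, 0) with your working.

0

392604 = 2^2·98151; (2/446769) = +1 since 446769 mod 8 = 1, so (392604/446769) = (+1)^2·(98151/446769); sign now +1
reciprocity: (98151/446769) = +1·(446769/98151) since 98151 mod 4 = 3, 446769 mod 4 = 1; sign now +1
(446769/98151) = (54165/98151)   [reduce mod 98151]
reciprocity: (54165/98151) = +1·(98151/54165) since 54165 mod 4 = 1, 98151 mod 4 = 3; sign now +1
(98151/54165) = (43986/54165)   [reduce mod 54165]
43986 = 2^1·21993; (2/54165) = -1 since 54165 mod 8 = 5, so (43986/54165) = (-1)^1·(21993/54165); sign now -1
reciprocity: (21993/54165) = +1·(54165/21993) since 21993 mod 4 = 1, 54165 mod 4 = 1; sign now -1
(54165/21993) = (10179/21993)   [reduce mod 21993]
reciprocity: (10179/21993) = +1·(21993/10179) since 10179 mod 4 = 3, 21993 mod 4 = 1; sign now -1
(21993/10179) = (1635/10179)   [reduce mod 10179]
reciprocity: (1635/10179) = -1·(10179/1635) since 1635 mod 4 = 3, 10179 mod 4 = 3; sign now +1
(10179/1635) = (369/1635)   [reduce mod 1635]
reciprocity: (369/1635) = +1·(1635/369) since 369 mod 4 = 1, 1635 mod 4 = 3; sign now +1
(1635/369) = (159/369)   [reduce mod 369]
reciprocity: (159/369) = +1·(369/159) since 159 mod 4 = 3, 369 mod 4 = 1; sign now +1
(369/159) = (51/159)   [reduce mod 159]
reciprocity: (51/159) = -1·(159/51) since 51 mod 4 = 3, 159 mod 4 = 3; sign now -1
(159/51) = (6/51)   [reduce mod 51]
6 = 2^1·3; (2/51) = -1 since 51 mod 8 = 3, so (6/51) = (-1)^1·(3/51); sign now +1
reciprocity: (3/51) = -1·(51/3) since 3 mod 4 = 3, 51 mod 4 = 3; sign now -1
(51/3) = (0/3)   [reduce mod 3]
(0/3) = 0   [gcd(a, n) > 1]; final value = 0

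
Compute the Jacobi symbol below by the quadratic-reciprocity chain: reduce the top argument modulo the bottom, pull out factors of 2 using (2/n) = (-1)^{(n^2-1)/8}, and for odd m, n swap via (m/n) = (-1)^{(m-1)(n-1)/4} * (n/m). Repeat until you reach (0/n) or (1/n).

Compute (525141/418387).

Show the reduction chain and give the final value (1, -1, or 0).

(525141/418387) = (106754/418387)   [reduce mod 418387]
106754 = 2^1·53377; (2/418387) = -1 since 418387 mod 8 = 3, so (106754/418387) = (-1)^1·(53377/418387); sign now -1
reciprocity: (53377/418387) = +1·(418387/53377) since 53377 mod 4 = 1, 418387 mod 4 = 3; sign now -1
(418387/53377) = (44748/53377)   [reduce mod 53377]
44748 = 2^2·11187; (2/53377) = +1 since 53377 mod 8 = 1, so (44748/53377) = (+1)^2·(11187/53377); sign now -1
reciprocity: (11187/53377) = +1·(53377/11187) since 11187 mod 4 = 3, 53377 mod 4 = 1; sign now -1
(53377/11187) = (8629/11187)   [reduce mod 11187]
reciprocity: (8629/11187) = +1·(11187/8629) since 8629 mod 4 = 1, 11187 mod 4 = 3; sign now -1
(11187/8629) = (2558/8629)   [reduce mod 8629]
2558 = 2^1·1279; (2/8629) = -1 since 8629 mod 8 = 5, so (2558/8629) = (-1)^1·(1279/8629); sign now +1
reciprocity: (1279/8629) = +1·(8629/1279) since 1279 mod 4 = 3, 8629 mod 4 = 1; sign now +1
(8629/1279) = (955/1279)   [reduce mod 1279]
reciprocity: (955/1279) = -1·(1279/955) since 955 mod 4 = 3, 1279 mod 4 = 3; sign now -1
(1279/955) = (324/955)   [reduce mod 955]
324 = 2^2·81; (2/955) = -1 since 955 mod 8 = 3, so (324/955) = (-1)^2·(81/955); sign now -1
reciprocity: (81/955) = +1·(955/81) since 81 mod 4 = 1, 955 mod 4 = 3; sign now -1
(955/81) = (64/81)   [reduce mod 81]
64 = 2^6·1; (2/81) = +1 since 81 mod 8 = 1, so (64/81) = (+1)^6·(1/81); sign now -1
(1/81) = 1; final value = sign = -1

-1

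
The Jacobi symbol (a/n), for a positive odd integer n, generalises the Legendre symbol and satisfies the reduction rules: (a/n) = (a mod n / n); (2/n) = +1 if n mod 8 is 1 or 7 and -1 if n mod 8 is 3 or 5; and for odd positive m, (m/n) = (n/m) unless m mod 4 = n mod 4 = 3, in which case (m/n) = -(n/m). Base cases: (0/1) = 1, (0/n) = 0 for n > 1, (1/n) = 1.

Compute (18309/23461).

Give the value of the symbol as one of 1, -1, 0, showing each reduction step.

reciprocity: (18309/23461) = +1·(23461/18309) since 18309 mod 4 = 1, 23461 mod 4 = 1; sign now +1
(23461/18309) = (5152/18309)   [reduce mod 18309]
5152 = 2^5·161; (2/18309) = -1 since 18309 mod 8 = 5, so (5152/18309) = (-1)^5·(161/18309); sign now -1
reciprocity: (161/18309) = +1·(18309/161) since 161 mod 4 = 1, 18309 mod 4 = 1; sign now -1
(18309/161) = (116/161)   [reduce mod 161]
116 = 2^2·29; (2/161) = +1 since 161 mod 8 = 1, so (116/161) = (+1)^2·(29/161); sign now -1
reciprocity: (29/161) = +1·(161/29) since 29 mod 4 = 1, 161 mod 4 = 1; sign now -1
(161/29) = (16/29)   [reduce mod 29]
16 = 2^4·1; (2/29) = -1 since 29 mod 8 = 5, so (16/29) = (-1)^4·(1/29); sign now -1
(1/29) = 1; final value = sign = -1

-1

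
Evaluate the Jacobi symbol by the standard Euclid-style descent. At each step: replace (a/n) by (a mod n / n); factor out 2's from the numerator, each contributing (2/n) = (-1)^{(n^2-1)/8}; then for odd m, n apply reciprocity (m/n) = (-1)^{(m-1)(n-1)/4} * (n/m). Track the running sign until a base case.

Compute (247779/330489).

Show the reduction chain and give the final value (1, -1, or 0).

reciprocity: (247779/330489) = +1·(330489/247779) since 247779 mod 4 = 3, 330489 mod 4 = 1; sign now +1
(330489/247779) = (82710/247779)   [reduce mod 247779]
82710 = 2^1·41355; (2/247779) = -1 since 247779 mod 8 = 3, so (82710/247779) = (-1)^1·(41355/247779); sign now -1
reciprocity: (41355/247779) = -1·(247779/41355) since 41355 mod 4 = 3, 247779 mod 4 = 3; sign now +1
(247779/41355) = (41004/41355)   [reduce mod 41355]
41004 = 2^2·10251; (2/41355) = -1 since 41355 mod 8 = 3, so (41004/41355) = (-1)^2·(10251/41355); sign now +1
reciprocity: (10251/41355) = -1·(41355/10251) since 10251 mod 4 = 3, 41355 mod 4 = 3; sign now -1
(41355/10251) = (351/10251)   [reduce mod 10251]
reciprocity: (351/10251) = -1·(10251/351) since 351 mod 4 = 3, 10251 mod 4 = 3; sign now +1
(10251/351) = (72/351)   [reduce mod 351]
72 = 2^3·9; (2/351) = +1 since 351 mod 8 = 7, so (72/351) = (+1)^3·(9/351); sign now +1
reciprocity: (9/351) = +1·(351/9) since 9 mod 4 = 1, 351 mod 4 = 3; sign now +1
(351/9) = (0/9)   [reduce mod 9]
(0/9) = 0   [gcd(a, n) > 1]; final value = 0

0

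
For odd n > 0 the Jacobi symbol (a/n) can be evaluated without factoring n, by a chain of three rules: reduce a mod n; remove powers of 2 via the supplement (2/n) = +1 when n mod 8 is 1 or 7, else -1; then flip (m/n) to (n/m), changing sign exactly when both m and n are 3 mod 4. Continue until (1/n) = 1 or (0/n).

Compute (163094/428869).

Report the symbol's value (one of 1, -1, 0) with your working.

factor out 2^1: 163094 = 2^1·81547; with 428869 mod 8 = 5, (2/428869) = -1; sign now -1; continue with (81547/428869)
flip (81547/428869) -> (428869/81547): both odd, 81547 mod 4 = 3, 428869 mod 4 = 1, so the flip contributes +1; sign now -1
(428869/81547): 428869 mod 81547 = 21134, so (428869/81547) = (21134/81547)
factor out 2^1: 21134 = 2^1·10567; with 81547 mod 8 = 3, (2/81547) = -1; sign now +1; continue with (10567/81547)
flip (10567/81547) -> (81547/10567): both odd, 10567 mod 4 = 3, 81547 mod 4 = 3, so the flip contributes -1; sign now -1
(81547/10567): 81547 mod 10567 = 7578, so (81547/10567) = (7578/10567)
factor out 2^1: 7578 = 2^1·3789; with 10567 mod 8 = 7, (2/10567) = +1; sign now -1; continue with (3789/10567)
flip (3789/10567) -> (10567/3789): both odd, 3789 mod 4 = 1, 10567 mod 4 = 3, so the flip contributes +1; sign now -1
(10567/3789): 10567 mod 3789 = 2989, so (10567/3789) = (2989/3789)
flip (2989/3789) -> (3789/2989): both odd, 2989 mod 4 = 1, 3789 mod 4 = 1, so the flip contributes +1; sign now -1
(3789/2989): 3789 mod 2989 = 800, so (3789/2989) = (800/2989)
factor out 2^5: 800 = 2^5·25; with 2989 mod 8 = 5, (2/2989) = -1; sign now +1; continue with (25/2989)
flip (25/2989) -> (2989/25): both odd, 25 mod 4 = 1, 2989 mod 4 = 1, so the flip contributes +1; sign now +1
(2989/25): 2989 mod 25 = 14, so (2989/25) = (14/25)
factor out 2^1: 14 = 2^1·7; with 25 mod 8 = 1, (2/25) = +1; sign now +1; continue with (7/25)
flip (7/25) -> (25/7): both odd, 7 mod 4 = 3, 25 mod 4 = 1, so the flip contributes +1; sign now +1
(25/7): 25 mod 7 = 4, so (25/7) = (4/7)
factor out 2^2: 4 = 2^2·1; with 7 mod 8 = 7, (2/7) = +1; sign now +1; continue with (1/7)
reached (1/7) = 1, so the symbol is +1

1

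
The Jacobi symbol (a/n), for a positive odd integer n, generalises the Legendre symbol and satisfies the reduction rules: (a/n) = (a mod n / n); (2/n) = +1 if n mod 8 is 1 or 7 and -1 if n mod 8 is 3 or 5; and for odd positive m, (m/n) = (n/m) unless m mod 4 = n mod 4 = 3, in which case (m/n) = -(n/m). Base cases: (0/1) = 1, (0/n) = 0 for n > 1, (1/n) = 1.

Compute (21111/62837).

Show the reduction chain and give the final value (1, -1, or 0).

0

flip (21111/62837) -> (62837/21111): both odd, 21111 mod 4 = 3, 62837 mod 4 = 1, so the flip contributes +1; sign now +1
(62837/21111): 62837 mod 21111 = 20615, so (62837/21111) = (20615/21111)
flip (20615/21111) -> (21111/20615): both odd, 20615 mod 4 = 3, 21111 mod 4 = 3, so the flip contributes -1; sign now -1
(21111/20615): 21111 mod 20615 = 496, so (21111/20615) = (496/20615)
factor out 2^4: 496 = 2^4·31; with 20615 mod 8 = 7, (2/20615) = +1; sign now -1; continue with (31/20615)
flip (31/20615) -> (20615/31): both odd, 31 mod 4 = 3, 20615 mod 4 = 3, so the flip contributes -1; sign now +1
(20615/31): 20615 mod 31 = 0, so (20615/31) = (0/31)
reached (0/31); gcd(a, n) > 1, so (0/31) = 0 and the symbol is 0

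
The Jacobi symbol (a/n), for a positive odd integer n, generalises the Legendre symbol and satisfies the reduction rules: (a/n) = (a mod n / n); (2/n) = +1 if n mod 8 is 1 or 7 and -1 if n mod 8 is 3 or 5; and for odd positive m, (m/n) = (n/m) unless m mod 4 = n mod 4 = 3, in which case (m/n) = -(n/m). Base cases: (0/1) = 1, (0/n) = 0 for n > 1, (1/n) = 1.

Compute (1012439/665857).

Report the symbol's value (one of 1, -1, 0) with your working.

(1012439/665857) = (346582/665857)   [reduce mod 665857]
346582 = 2^1·173291; (2/665857) = +1 since 665857 mod 8 = 1, so (346582/665857) = (+1)^1·(173291/665857); sign now +1
reciprocity: (173291/665857) = +1·(665857/173291) since 173291 mod 4 = 3, 665857 mod 4 = 1; sign now +1
(665857/173291) = (145984/173291)   [reduce mod 173291]
145984 = 2^6·2281; (2/173291) = -1 since 173291 mod 8 = 3, so (145984/173291) = (-1)^6·(2281/173291); sign now +1
reciprocity: (2281/173291) = +1·(173291/2281) since 2281 mod 4 = 1, 173291 mod 4 = 3; sign now +1
(173291/2281) = (2216/2281)   [reduce mod 2281]
2216 = 2^3·277; (2/2281) = +1 since 2281 mod 8 = 1, so (2216/2281) = (+1)^3·(277/2281); sign now +1
reciprocity: (277/2281) = +1·(2281/277) since 277 mod 4 = 1, 2281 mod 4 = 1; sign now +1
(2281/277) = (65/277)   [reduce mod 277]
reciprocity: (65/277) = +1·(277/65) since 65 mod 4 = 1, 277 mod 4 = 1; sign now +1
(277/65) = (17/65)   [reduce mod 65]
reciprocity: (17/65) = +1·(65/17) since 17 mod 4 = 1, 65 mod 4 = 1; sign now +1
(65/17) = (14/17)   [reduce mod 17]
14 = 2^1·7; (2/17) = +1 since 17 mod 8 = 1, so (14/17) = (+1)^1·(7/17); sign now +1
reciprocity: (7/17) = +1·(17/7) since 7 mod 4 = 3, 17 mod 4 = 1; sign now +1
(17/7) = (3/7)   [reduce mod 7]
reciprocity: (3/7) = -1·(7/3) since 3 mod 4 = 3, 7 mod 4 = 3; sign now -1
(7/3) = (1/3)   [reduce mod 3]
(1/3) = 1; final value = sign = -1

-1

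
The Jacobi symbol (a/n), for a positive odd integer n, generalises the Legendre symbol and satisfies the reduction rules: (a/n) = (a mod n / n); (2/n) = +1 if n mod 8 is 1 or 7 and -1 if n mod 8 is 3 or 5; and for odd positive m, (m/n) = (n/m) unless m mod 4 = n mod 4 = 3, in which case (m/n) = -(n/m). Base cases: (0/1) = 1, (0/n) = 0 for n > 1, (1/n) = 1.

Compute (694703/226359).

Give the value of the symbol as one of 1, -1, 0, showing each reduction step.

(694703/226359) = (15626/226359)   [reduce mod 226359]
15626 = 2^1·7813; (2/226359) = +1 since 226359 mod 8 = 7, so (15626/226359) = (+1)^1·(7813/226359); sign now +1
reciprocity: (7813/226359) = +1·(226359/7813) since 7813 mod 4 = 1, 226359 mod 4 = 3; sign now +1
(226359/7813) = (7595/7813)   [reduce mod 7813]
reciprocity: (7595/7813) = +1·(7813/7595) since 7595 mod 4 = 3, 7813 mod 4 = 1; sign now +1
(7813/7595) = (218/7595)   [reduce mod 7595]
218 = 2^1·109; (2/7595) = -1 since 7595 mod 8 = 3, so (218/7595) = (-1)^1·(109/7595); sign now -1
reciprocity: (109/7595) = +1·(7595/109) since 109 mod 4 = 1, 7595 mod 4 = 3; sign now -1
(7595/109) = (74/109)   [reduce mod 109]
74 = 2^1·37; (2/109) = -1 since 109 mod 8 = 5, so (74/109) = (-1)^1·(37/109); sign now +1
reciprocity: (37/109) = +1·(109/37) since 37 mod 4 = 1, 109 mod 4 = 1; sign now +1
(109/37) = (35/37)   [reduce mod 37]
reciprocity: (35/37) = +1·(37/35) since 35 mod 4 = 3, 37 mod 4 = 1; sign now +1
(37/35) = (2/35)   [reduce mod 35]
2 = 2^1·1; (2/35) = -1 since 35 mod 8 = 3, so (2/35) = (-1)^1·(1/35); sign now -1
(1/35) = 1; final value = sign = -1

-1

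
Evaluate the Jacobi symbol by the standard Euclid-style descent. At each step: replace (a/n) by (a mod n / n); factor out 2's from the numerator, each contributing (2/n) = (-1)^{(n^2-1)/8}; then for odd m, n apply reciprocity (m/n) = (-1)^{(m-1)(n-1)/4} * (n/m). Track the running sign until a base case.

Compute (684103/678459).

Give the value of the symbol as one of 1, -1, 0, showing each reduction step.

1

(684103/678459): 684103 mod 678459 = 5644, so (684103/678459) = (5644/678459)
factor out 2^2: 5644 = 2^2·1411; with 678459 mod 8 = 3, (2/678459) = -1; sign now +1; continue with (1411/678459)
flip (1411/678459) -> (678459/1411): both odd, 1411 mod 4 = 3, 678459 mod 4 = 3, so the flip contributes -1; sign now -1
(678459/1411): 678459 mod 1411 = 1179, so (678459/1411) = (1179/1411)
flip (1179/1411) -> (1411/1179): both odd, 1179 mod 4 = 3, 1411 mod 4 = 3, so the flip contributes -1; sign now +1
(1411/1179): 1411 mod 1179 = 232, so (1411/1179) = (232/1179)
factor out 2^3: 232 = 2^3·29; with 1179 mod 8 = 3, (2/1179) = -1; sign now -1; continue with (29/1179)
flip (29/1179) -> (1179/29): both odd, 29 mod 4 = 1, 1179 mod 4 = 3, so the flip contributes +1; sign now -1
(1179/29): 1179 mod 29 = 19, so (1179/29) = (19/29)
flip (19/29) -> (29/19): both odd, 19 mod 4 = 3, 29 mod 4 = 1, so the flip contributes +1; sign now -1
(29/19): 29 mod 19 = 10, so (29/19) = (10/19)
factor out 2^1: 10 = 2^1·5; with 19 mod 8 = 3, (2/19) = -1; sign now +1; continue with (5/19)
flip (5/19) -> (19/5): both odd, 5 mod 4 = 1, 19 mod 4 = 3, so the flip contributes +1; sign now +1
(19/5): 19 mod 5 = 4, so (19/5) = (4/5)
factor out 2^2: 4 = 2^2·1; with 5 mod 8 = 5, (2/5) = -1; sign now +1; continue with (1/5)
reached (1/5) = 1, so the symbol is +1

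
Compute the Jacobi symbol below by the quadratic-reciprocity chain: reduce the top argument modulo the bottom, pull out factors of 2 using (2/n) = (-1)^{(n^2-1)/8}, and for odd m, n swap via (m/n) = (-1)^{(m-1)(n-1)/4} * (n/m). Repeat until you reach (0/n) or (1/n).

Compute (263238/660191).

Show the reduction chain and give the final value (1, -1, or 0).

-1

factor out 2^1: 263238 = 2^1·131619; with 660191 mod 8 = 7, (2/660191) = +1; sign now +1; continue with (131619/660191)
flip (131619/660191) -> (660191/131619): both odd, 131619 mod 4 = 3, 660191 mod 4 = 3, so the flip contributes -1; sign now -1
(660191/131619): 660191 mod 131619 = 2096, so (660191/131619) = (2096/131619)
factor out 2^4: 2096 = 2^4·131; with 131619 mod 8 = 3, (2/131619) = -1; sign now -1; continue with (131/131619)
flip (131/131619) -> (131619/131): both odd, 131 mod 4 = 3, 131619 mod 4 = 3, so the flip contributes -1; sign now +1
(131619/131): 131619 mod 131 = 95, so (131619/131) = (95/131)
flip (95/131) -> (131/95): both odd, 95 mod 4 = 3, 131 mod 4 = 3, so the flip contributes -1; sign now -1
(131/95): 131 mod 95 = 36, so (131/95) = (36/95)
factor out 2^2: 36 = 2^2·9; with 95 mod 8 = 7, (2/95) = +1; sign now -1; continue with (9/95)
flip (9/95) -> (95/9): both odd, 9 mod 4 = 1, 95 mod 4 = 3, so the flip contributes +1; sign now -1
(95/9): 95 mod 9 = 5, so (95/9) = (5/9)
flip (5/9) -> (9/5): both odd, 5 mod 4 = 1, 9 mod 4 = 1, so the flip contributes +1; sign now -1
(9/5): 9 mod 5 = 4, so (9/5) = (4/5)
factor out 2^2: 4 = 2^2·1; with 5 mod 8 = 5, (2/5) = -1; sign now -1; continue with (1/5)
reached (1/5) = 1, so the symbol is -1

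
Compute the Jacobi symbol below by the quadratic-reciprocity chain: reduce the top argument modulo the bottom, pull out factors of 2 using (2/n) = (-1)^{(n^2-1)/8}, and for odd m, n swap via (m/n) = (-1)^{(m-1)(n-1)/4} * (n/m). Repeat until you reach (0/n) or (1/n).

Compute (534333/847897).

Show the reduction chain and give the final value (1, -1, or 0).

flip (534333/847897) -> (847897/534333): both odd, 534333 mod 4 = 1, 847897 mod 4 = 1, so the flip contributes +1; sign now +1
(847897/534333): 847897 mod 534333 = 313564, so (847897/534333) = (313564/534333)
factor out 2^2: 313564 = 2^2·78391; with 534333 mod 8 = 5, (2/534333) = -1; sign now +1; continue with (78391/534333)
flip (78391/534333) -> (534333/78391): both odd, 78391 mod 4 = 3, 534333 mod 4 = 1, so the flip contributes +1; sign now +1
(534333/78391): 534333 mod 78391 = 63987, so (534333/78391) = (63987/78391)
flip (63987/78391) -> (78391/63987): both odd, 63987 mod 4 = 3, 78391 mod 4 = 3, so the flip contributes -1; sign now -1
(78391/63987): 78391 mod 63987 = 14404, so (78391/63987) = (14404/63987)
factor out 2^2: 14404 = 2^2·3601; with 63987 mod 8 = 3, (2/63987) = -1; sign now -1; continue with (3601/63987)
flip (3601/63987) -> (63987/3601): both odd, 3601 mod 4 = 1, 63987 mod 4 = 3, so the flip contributes +1; sign now -1
(63987/3601): 63987 mod 3601 = 2770, so (63987/3601) = (2770/3601)
factor out 2^1: 2770 = 2^1·1385; with 3601 mod 8 = 1, (2/3601) = +1; sign now -1; continue with (1385/3601)
flip (1385/3601) -> (3601/1385): both odd, 1385 mod 4 = 1, 3601 mod 4 = 1, so the flip contributes +1; sign now -1
(3601/1385): 3601 mod 1385 = 831, so (3601/1385) = (831/1385)
flip (831/1385) -> (1385/831): both odd, 831 mod 4 = 3, 1385 mod 4 = 1, so the flip contributes +1; sign now -1
(1385/831): 1385 mod 831 = 554, so (1385/831) = (554/831)
factor out 2^1: 554 = 2^1·277; with 831 mod 8 = 7, (2/831) = +1; sign now -1; continue with (277/831)
flip (277/831) -> (831/277): both odd, 277 mod 4 = 1, 831 mod 4 = 3, so the flip contributes +1; sign now -1
(831/277): 831 mod 277 = 0, so (831/277) = (0/277)
reached (0/277); gcd(a, n) > 1, so (0/277) = 0 and the symbol is 0

0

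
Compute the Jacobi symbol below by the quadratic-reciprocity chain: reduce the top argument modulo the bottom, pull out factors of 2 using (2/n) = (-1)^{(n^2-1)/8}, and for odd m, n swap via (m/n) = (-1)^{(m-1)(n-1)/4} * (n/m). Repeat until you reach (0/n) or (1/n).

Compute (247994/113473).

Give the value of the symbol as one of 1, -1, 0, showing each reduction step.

(247994/113473) = (21048/113473)   [reduce mod 113473]
21048 = 2^3·2631; (2/113473) = +1 since 113473 mod 8 = 1, so (21048/113473) = (+1)^3·(2631/113473); sign now +1
reciprocity: (2631/113473) = +1·(113473/2631) since 2631 mod 4 = 3, 113473 mod 4 = 1; sign now +1
(113473/2631) = (340/2631)   [reduce mod 2631]
340 = 2^2·85; (2/2631) = +1 since 2631 mod 8 = 7, so (340/2631) = (+1)^2·(85/2631); sign now +1
reciprocity: (85/2631) = +1·(2631/85) since 85 mod 4 = 1, 2631 mod 4 = 3; sign now +1
(2631/85) = (81/85)   [reduce mod 85]
reciprocity: (81/85) = +1·(85/81) since 81 mod 4 = 1, 85 mod 4 = 1; sign now +1
(85/81) = (4/81)   [reduce mod 81]
4 = 2^2·1; (2/81) = +1 since 81 mod 8 = 1, so (4/81) = (+1)^2·(1/81); sign now +1
(1/81) = 1; final value = sign = +1

1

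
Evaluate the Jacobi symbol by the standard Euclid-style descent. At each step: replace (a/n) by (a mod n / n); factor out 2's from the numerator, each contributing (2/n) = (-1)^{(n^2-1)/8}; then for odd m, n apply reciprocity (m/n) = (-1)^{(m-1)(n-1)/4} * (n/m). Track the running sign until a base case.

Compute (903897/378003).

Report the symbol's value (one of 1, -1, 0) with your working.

0

(903897/378003): 903897 mod 378003 = 147891, so (903897/378003) = (147891/378003)
flip (147891/378003) -> (378003/147891): both odd, 147891 mod 4 = 3, 378003 mod 4 = 3, so the flip contributes -1; sign now -1
(378003/147891): 378003 mod 147891 = 82221, so (378003/147891) = (82221/147891)
flip (82221/147891) -> (147891/82221): both odd, 82221 mod 4 = 1, 147891 mod 4 = 3, so the flip contributes +1; sign now -1
(147891/82221): 147891 mod 82221 = 65670, so (147891/82221) = (65670/82221)
factor out 2^1: 65670 = 2^1·32835; with 82221 mod 8 = 5, (2/82221) = -1; sign now +1; continue with (32835/82221)
flip (32835/82221) -> (82221/32835): both odd, 32835 mod 4 = 3, 82221 mod 4 = 1, so the flip contributes +1; sign now +1
(82221/32835): 82221 mod 32835 = 16551, so (82221/32835) = (16551/32835)
flip (16551/32835) -> (32835/16551): both odd, 16551 mod 4 = 3, 32835 mod 4 = 3, so the flip contributes -1; sign now -1
(32835/16551): 32835 mod 16551 = 16284, so (32835/16551) = (16284/16551)
factor out 2^2: 16284 = 2^2·4071; with 16551 mod 8 = 7, (2/16551) = +1; sign now -1; continue with (4071/16551)
flip (4071/16551) -> (16551/4071): both odd, 4071 mod 4 = 3, 16551 mod 4 = 3, so the flip contributes -1; sign now +1
(16551/4071): 16551 mod 4071 = 267, so (16551/4071) = (267/4071)
flip (267/4071) -> (4071/267): both odd, 267 mod 4 = 3, 4071 mod 4 = 3, so the flip contributes -1; sign now -1
(4071/267): 4071 mod 267 = 66, so (4071/267) = (66/267)
factor out 2^1: 66 = 2^1·33; with 267 mod 8 = 3, (2/267) = -1; sign now +1; continue with (33/267)
flip (33/267) -> (267/33): both odd, 33 mod 4 = 1, 267 mod 4 = 3, so the flip contributes +1; sign now +1
(267/33): 267 mod 33 = 3, so (267/33) = (3/33)
flip (3/33) -> (33/3): both odd, 3 mod 4 = 3, 33 mod 4 = 1, so the flip contributes +1; sign now +1
(33/3): 33 mod 3 = 0, so (33/3) = (0/3)
reached (0/3); gcd(a, n) > 1, so (0/3) = 0 and the symbol is 0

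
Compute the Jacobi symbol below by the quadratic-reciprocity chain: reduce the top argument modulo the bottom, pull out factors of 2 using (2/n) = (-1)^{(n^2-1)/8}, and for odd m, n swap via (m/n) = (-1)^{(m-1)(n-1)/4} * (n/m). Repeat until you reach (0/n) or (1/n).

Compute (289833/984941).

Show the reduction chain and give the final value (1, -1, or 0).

reciprocity: (289833/984941) = +1·(984941/289833) since 289833 mod 4 = 1, 984941 mod 4 = 1; sign now +1
(984941/289833) = (115442/289833)   [reduce mod 289833]
115442 = 2^1·57721; (2/289833) = +1 since 289833 mod 8 = 1, so (115442/289833) = (+1)^1·(57721/289833); sign now +1
reciprocity: (57721/289833) = +1·(289833/57721) since 57721 mod 4 = 1, 289833 mod 4 = 1; sign now +1
(289833/57721) = (1228/57721)   [reduce mod 57721]
1228 = 2^2·307; (2/57721) = +1 since 57721 mod 8 = 1, so (1228/57721) = (+1)^2·(307/57721); sign now +1
reciprocity: (307/57721) = +1·(57721/307) since 307 mod 4 = 3, 57721 mod 4 = 1; sign now +1
(57721/307) = (5/307)   [reduce mod 307]
reciprocity: (5/307) = +1·(307/5) since 5 mod 4 = 1, 307 mod 4 = 3; sign now +1
(307/5) = (2/5)   [reduce mod 5]
2 = 2^1·1; (2/5) = -1 since 5 mod 8 = 5, so (2/5) = (-1)^1·(1/5); sign now -1
(1/5) = 1; final value = sign = -1

-1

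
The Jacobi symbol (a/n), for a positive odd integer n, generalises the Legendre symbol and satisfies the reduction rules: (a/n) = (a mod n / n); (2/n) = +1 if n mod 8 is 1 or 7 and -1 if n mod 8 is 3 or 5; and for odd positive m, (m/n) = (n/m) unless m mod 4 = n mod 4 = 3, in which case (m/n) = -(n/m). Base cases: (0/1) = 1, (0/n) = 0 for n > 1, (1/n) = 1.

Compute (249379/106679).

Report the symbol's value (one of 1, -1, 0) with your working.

-1

(249379/106679): 249379 mod 106679 = 36021, so (249379/106679) = (36021/106679)
flip (36021/106679) -> (106679/36021): both odd, 36021 mod 4 = 1, 106679 mod 4 = 3, so the flip contributes +1; sign now +1
(106679/36021): 106679 mod 36021 = 34637, so (106679/36021) = (34637/36021)
flip (34637/36021) -> (36021/34637): both odd, 34637 mod 4 = 1, 36021 mod 4 = 1, so the flip contributes +1; sign now +1
(36021/34637): 36021 mod 34637 = 1384, so (36021/34637) = (1384/34637)
factor out 2^3: 1384 = 2^3·173; with 34637 mod 8 = 5, (2/34637) = -1; sign now -1; continue with (173/34637)
flip (173/34637) -> (34637/173): both odd, 173 mod 4 = 1, 34637 mod 4 = 1, so the flip contributes +1; sign now -1
(34637/173): 34637 mod 173 = 37, so (34637/173) = (37/173)
flip (37/173) -> (173/37): both odd, 37 mod 4 = 1, 173 mod 4 = 1, so the flip contributes +1; sign now -1
(173/37): 173 mod 37 = 25, so (173/37) = (25/37)
flip (25/37) -> (37/25): both odd, 25 mod 4 = 1, 37 mod 4 = 1, so the flip contributes +1; sign now -1
(37/25): 37 mod 25 = 12, so (37/25) = (12/25)
factor out 2^2: 12 = 2^2·3; with 25 mod 8 = 1, (2/25) = +1; sign now -1; continue with (3/25)
flip (3/25) -> (25/3): both odd, 3 mod 4 = 3, 25 mod 4 = 1, so the flip contributes +1; sign now -1
(25/3): 25 mod 3 = 1, so (25/3) = (1/3)
reached (1/3) = 1, so the symbol is -1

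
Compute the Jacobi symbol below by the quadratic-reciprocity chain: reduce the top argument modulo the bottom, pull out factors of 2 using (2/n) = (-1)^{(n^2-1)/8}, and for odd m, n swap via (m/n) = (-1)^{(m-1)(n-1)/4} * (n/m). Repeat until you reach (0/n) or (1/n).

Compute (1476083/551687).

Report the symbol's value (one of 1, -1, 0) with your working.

-1

(1476083/551687): 1476083 mod 551687 = 372709, so (1476083/551687) = (372709/551687)
flip (372709/551687) -> (551687/372709): both odd, 372709 mod 4 = 1, 551687 mod 4 = 3, so the flip contributes +1; sign now +1
(551687/372709): 551687 mod 372709 = 178978, so (551687/372709) = (178978/372709)
factor out 2^1: 178978 = 2^1·89489; with 372709 mod 8 = 5, (2/372709) = -1; sign now -1; continue with (89489/372709)
flip (89489/372709) -> (372709/89489): both odd, 89489 mod 4 = 1, 372709 mod 4 = 1, so the flip contributes +1; sign now -1
(372709/89489): 372709 mod 89489 = 14753, so (372709/89489) = (14753/89489)
flip (14753/89489) -> (89489/14753): both odd, 14753 mod 4 = 1, 89489 mod 4 = 1, so the flip contributes +1; sign now -1
(89489/14753): 89489 mod 14753 = 971, so (89489/14753) = (971/14753)
flip (971/14753) -> (14753/971): both odd, 971 mod 4 = 3, 14753 mod 4 = 1, so the flip contributes +1; sign now -1
(14753/971): 14753 mod 971 = 188, so (14753/971) = (188/971)
factor out 2^2: 188 = 2^2·47; with 971 mod 8 = 3, (2/971) = -1; sign now -1; continue with (47/971)
flip (47/971) -> (971/47): both odd, 47 mod 4 = 3, 971 mod 4 = 3, so the flip contributes -1; sign now +1
(971/47): 971 mod 47 = 31, so (971/47) = (31/47)
flip (31/47) -> (47/31): both odd, 31 mod 4 = 3, 47 mod 4 = 3, so the flip contributes -1; sign now -1
(47/31): 47 mod 31 = 16, so (47/31) = (16/31)
factor out 2^4: 16 = 2^4·1; with 31 mod 8 = 7, (2/31) = +1; sign now -1; continue with (1/31)
reached (1/31) = 1, so the symbol is -1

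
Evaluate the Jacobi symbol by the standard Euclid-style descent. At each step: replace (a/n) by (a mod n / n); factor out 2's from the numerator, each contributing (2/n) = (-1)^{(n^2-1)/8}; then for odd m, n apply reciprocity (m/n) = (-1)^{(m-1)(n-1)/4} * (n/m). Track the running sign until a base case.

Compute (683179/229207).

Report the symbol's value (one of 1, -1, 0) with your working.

(683179/229207) = (224765/229207)   [reduce mod 229207]
reciprocity: (224765/229207) = +1·(229207/224765) since 224765 mod 4 = 1, 229207 mod 4 = 3; sign now +1
(229207/224765) = (4442/224765)   [reduce mod 224765]
4442 = 2^1·2221; (2/224765) = -1 since 224765 mod 8 = 5, so (4442/224765) = (-1)^1·(2221/224765); sign now -1
reciprocity: (2221/224765) = +1·(224765/2221) since 2221 mod 4 = 1, 224765 mod 4 = 1; sign now -1
(224765/2221) = (444/2221)   [reduce mod 2221]
444 = 2^2·111; (2/2221) = -1 since 2221 mod 8 = 5, so (444/2221) = (-1)^2·(111/2221); sign now -1
reciprocity: (111/2221) = +1·(2221/111) since 111 mod 4 = 3, 2221 mod 4 = 1; sign now -1
(2221/111) = (1/111)   [reduce mod 111]
(1/111) = 1; final value = sign = -1

-1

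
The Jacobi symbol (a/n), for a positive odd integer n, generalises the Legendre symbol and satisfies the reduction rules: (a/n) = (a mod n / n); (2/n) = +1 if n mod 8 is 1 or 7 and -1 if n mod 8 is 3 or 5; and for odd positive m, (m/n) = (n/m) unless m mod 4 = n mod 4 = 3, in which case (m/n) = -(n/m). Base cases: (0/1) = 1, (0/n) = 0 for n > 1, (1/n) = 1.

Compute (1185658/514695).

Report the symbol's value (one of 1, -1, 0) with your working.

1

(1185658/514695): 1185658 mod 514695 = 156268, so (1185658/514695) = (156268/514695)
factor out 2^2: 156268 = 2^2·39067; with 514695 mod 8 = 7, (2/514695) = +1; sign now +1; continue with (39067/514695)
flip (39067/514695) -> (514695/39067): both odd, 39067 mod 4 = 3, 514695 mod 4 = 3, so the flip contributes -1; sign now -1
(514695/39067): 514695 mod 39067 = 6824, so (514695/39067) = (6824/39067)
factor out 2^3: 6824 = 2^3·853; with 39067 mod 8 = 3, (2/39067) = -1; sign now +1; continue with (853/39067)
flip (853/39067) -> (39067/853): both odd, 853 mod 4 = 1, 39067 mod 4 = 3, so the flip contributes +1; sign now +1
(39067/853): 39067 mod 853 = 682, so (39067/853) = (682/853)
factor out 2^1: 682 = 2^1·341; with 853 mod 8 = 5, (2/853) = -1; sign now -1; continue with (341/853)
flip (341/853) -> (853/341): both odd, 341 mod 4 = 1, 853 mod 4 = 1, so the flip contributes +1; sign now -1
(853/341): 853 mod 341 = 171, so (853/341) = (171/341)
flip (171/341) -> (341/171): both odd, 171 mod 4 = 3, 341 mod 4 = 1, so the flip contributes +1; sign now -1
(341/171): 341 mod 171 = 170, so (341/171) = (170/171)
factor out 2^1: 170 = 2^1·85; with 171 mod 8 = 3, (2/171) = -1; sign now +1; continue with (85/171)
flip (85/171) -> (171/85): both odd, 85 mod 4 = 1, 171 mod 4 = 3, so the flip contributes +1; sign now +1
(171/85): 171 mod 85 = 1, so (171/85) = (1/85)
reached (1/85) = 1, so the symbol is +1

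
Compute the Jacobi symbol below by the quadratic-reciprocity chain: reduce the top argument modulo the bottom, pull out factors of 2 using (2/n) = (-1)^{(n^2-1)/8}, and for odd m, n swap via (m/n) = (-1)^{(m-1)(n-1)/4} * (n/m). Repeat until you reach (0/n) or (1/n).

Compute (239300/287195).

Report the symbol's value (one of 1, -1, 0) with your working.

0

factor out 2^2: 239300 = 2^2·59825; with 287195 mod 8 = 3, (2/287195) = -1; sign now +1; continue with (59825/287195)
flip (59825/287195) -> (287195/59825): both odd, 59825 mod 4 = 1, 287195 mod 4 = 3, so the flip contributes +1; sign now +1
(287195/59825): 287195 mod 59825 = 47895, so (287195/59825) = (47895/59825)
flip (47895/59825) -> (59825/47895): both odd, 47895 mod 4 = 3, 59825 mod 4 = 1, so the flip contributes +1; sign now +1
(59825/47895): 59825 mod 47895 = 11930, so (59825/47895) = (11930/47895)
factor out 2^1: 11930 = 2^1·5965; with 47895 mod 8 = 7, (2/47895) = +1; sign now +1; continue with (5965/47895)
flip (5965/47895) -> (47895/5965): both odd, 5965 mod 4 = 1, 47895 mod 4 = 3, so the flip contributes +1; sign now +1
(47895/5965): 47895 mod 5965 = 175, so (47895/5965) = (175/5965)
flip (175/5965) -> (5965/175): both odd, 175 mod 4 = 3, 5965 mod 4 = 1, so the flip contributes +1; sign now +1
(5965/175): 5965 mod 175 = 15, so (5965/175) = (15/175)
flip (15/175) -> (175/15): both odd, 15 mod 4 = 3, 175 mod 4 = 3, so the flip contributes -1; sign now -1
(175/15): 175 mod 15 = 10, so (175/15) = (10/15)
factor out 2^1: 10 = 2^1·5; with 15 mod 8 = 7, (2/15) = +1; sign now -1; continue with (5/15)
flip (5/15) -> (15/5): both odd, 5 mod 4 = 1, 15 mod 4 = 3, so the flip contributes +1; sign now -1
(15/5): 15 mod 5 = 0, so (15/5) = (0/5)
reached (0/5); gcd(a, n) > 1, so (0/5) = 0 and the symbol is 0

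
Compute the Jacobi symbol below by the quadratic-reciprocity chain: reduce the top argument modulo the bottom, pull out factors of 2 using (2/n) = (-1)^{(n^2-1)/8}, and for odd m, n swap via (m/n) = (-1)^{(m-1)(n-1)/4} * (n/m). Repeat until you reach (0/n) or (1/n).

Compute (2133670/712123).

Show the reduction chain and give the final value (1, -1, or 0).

(2133670/712123) = (709424/712123)   [reduce mod 712123]
709424 = 2^4·44339; (2/712123) = -1 since 712123 mod 8 = 3, so (709424/712123) = (-1)^4·(44339/712123); sign now +1
reciprocity: (44339/712123) = -1·(712123/44339) since 44339 mod 4 = 3, 712123 mod 4 = 3; sign now -1
(712123/44339) = (2699/44339)   [reduce mod 44339]
reciprocity: (2699/44339) = -1·(44339/2699) since 2699 mod 4 = 3, 44339 mod 4 = 3; sign now +1
(44339/2699) = (1155/2699)   [reduce mod 2699]
reciprocity: (1155/2699) = -1·(2699/1155) since 1155 mod 4 = 3, 2699 mod 4 = 3; sign now -1
(2699/1155) = (389/1155)   [reduce mod 1155]
reciprocity: (389/1155) = +1·(1155/389) since 389 mod 4 = 1, 1155 mod 4 = 3; sign now -1
(1155/389) = (377/389)   [reduce mod 389]
reciprocity: (377/389) = +1·(389/377) since 377 mod 4 = 1, 389 mod 4 = 1; sign now -1
(389/377) = (12/377)   [reduce mod 377]
12 = 2^2·3; (2/377) = +1 since 377 mod 8 = 1, so (12/377) = (+1)^2·(3/377); sign now -1
reciprocity: (3/377) = +1·(377/3) since 3 mod 4 = 3, 377 mod 4 = 1; sign now -1
(377/3) = (2/3)   [reduce mod 3]
2 = 2^1·1; (2/3) = -1 since 3 mod 8 = 3, so (2/3) = (-1)^1·(1/3); sign now +1
(1/3) = 1; final value = sign = +1

1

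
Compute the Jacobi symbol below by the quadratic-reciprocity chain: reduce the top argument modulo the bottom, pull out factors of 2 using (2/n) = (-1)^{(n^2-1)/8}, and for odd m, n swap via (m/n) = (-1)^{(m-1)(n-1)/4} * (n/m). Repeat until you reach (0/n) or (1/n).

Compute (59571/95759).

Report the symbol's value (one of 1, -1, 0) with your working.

1

reciprocity: (59571/95759) = -1·(95759/59571) since 59571 mod 4 = 3, 95759 mod 4 = 3; sign now -1
(95759/59571) = (36188/59571)   [reduce mod 59571]
36188 = 2^2·9047; (2/59571) = -1 since 59571 mod 8 = 3, so (36188/59571) = (-1)^2·(9047/59571); sign now -1
reciprocity: (9047/59571) = -1·(59571/9047) since 9047 mod 4 = 3, 59571 mod 4 = 3; sign now +1
(59571/9047) = (5289/9047)   [reduce mod 9047]
reciprocity: (5289/9047) = +1·(9047/5289) since 5289 mod 4 = 1, 9047 mod 4 = 3; sign now +1
(9047/5289) = (3758/5289)   [reduce mod 5289]
3758 = 2^1·1879; (2/5289) = +1 since 5289 mod 8 = 1, so (3758/5289) = (+1)^1·(1879/5289); sign now +1
reciprocity: (1879/5289) = +1·(5289/1879) since 1879 mod 4 = 3, 5289 mod 4 = 1; sign now +1
(5289/1879) = (1531/1879)   [reduce mod 1879]
reciprocity: (1531/1879) = -1·(1879/1531) since 1531 mod 4 = 3, 1879 mod 4 = 3; sign now -1
(1879/1531) = (348/1531)   [reduce mod 1531]
348 = 2^2·87; (2/1531) = -1 since 1531 mod 8 = 3, so (348/1531) = (-1)^2·(87/1531); sign now -1
reciprocity: (87/1531) = -1·(1531/87) since 87 mod 4 = 3, 1531 mod 4 = 3; sign now +1
(1531/87) = (52/87)   [reduce mod 87]
52 = 2^2·13; (2/87) = +1 since 87 mod 8 = 7, so (52/87) = (+1)^2·(13/87); sign now +1
reciprocity: (13/87) = +1·(87/13) since 13 mod 4 = 1, 87 mod 4 = 3; sign now +1
(87/13) = (9/13)   [reduce mod 13]
reciprocity: (9/13) = +1·(13/9) since 9 mod 4 = 1, 13 mod 4 = 1; sign now +1
(13/9) = (4/9)   [reduce mod 9]
4 = 2^2·1; (2/9) = +1 since 9 mod 8 = 1, so (4/9) = (+1)^2·(1/9); sign now +1
(1/9) = 1; final value = sign = +1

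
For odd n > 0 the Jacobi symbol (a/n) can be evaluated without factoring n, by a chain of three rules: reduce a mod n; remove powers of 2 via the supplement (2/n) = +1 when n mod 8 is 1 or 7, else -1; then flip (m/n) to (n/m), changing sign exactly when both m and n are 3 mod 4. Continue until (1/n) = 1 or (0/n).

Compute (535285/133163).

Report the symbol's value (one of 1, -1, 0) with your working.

-1

(535285/133163): 535285 mod 133163 = 2633, so (535285/133163) = (2633/133163)
flip (2633/133163) -> (133163/2633): both odd, 2633 mod 4 = 1, 133163 mod 4 = 3, so the flip contributes +1; sign now +1
(133163/2633): 133163 mod 2633 = 1513, so (133163/2633) = (1513/2633)
flip (1513/2633) -> (2633/1513): both odd, 1513 mod 4 = 1, 2633 mod 4 = 1, so the flip contributes +1; sign now +1
(2633/1513): 2633 mod 1513 = 1120, so (2633/1513) = (1120/1513)
factor out 2^5: 1120 = 2^5·35; with 1513 mod 8 = 1, (2/1513) = +1; sign now +1; continue with (35/1513)
flip (35/1513) -> (1513/35): both odd, 35 mod 4 = 3, 1513 mod 4 = 1, so the flip contributes +1; sign now +1
(1513/35): 1513 mod 35 = 8, so (1513/35) = (8/35)
factor out 2^3: 8 = 2^3·1; with 35 mod 8 = 3, (2/35) = -1; sign now -1; continue with (1/35)
reached (1/35) = 1, so the symbol is -1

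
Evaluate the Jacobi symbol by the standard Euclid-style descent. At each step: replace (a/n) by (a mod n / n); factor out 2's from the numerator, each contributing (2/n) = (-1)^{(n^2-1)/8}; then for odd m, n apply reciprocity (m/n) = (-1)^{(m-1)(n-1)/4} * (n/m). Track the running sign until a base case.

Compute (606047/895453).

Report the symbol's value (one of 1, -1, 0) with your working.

reciprocity: (606047/895453) = +1·(895453/606047) since 606047 mod 4 = 3, 895453 mod 4 = 1; sign now +1
(895453/606047) = (289406/606047)   [reduce mod 606047]
289406 = 2^1·144703; (2/606047) = +1 since 606047 mod 8 = 7, so (289406/606047) = (+1)^1·(144703/606047); sign now +1
reciprocity: (144703/606047) = -1·(606047/144703) since 144703 mod 4 = 3, 606047 mod 4 = 3; sign now -1
(606047/144703) = (27235/144703)   [reduce mod 144703]
reciprocity: (27235/144703) = -1·(144703/27235) since 27235 mod 4 = 3, 144703 mod 4 = 3; sign now +1
(144703/27235) = (8528/27235)   [reduce mod 27235]
8528 = 2^4·533; (2/27235) = -1 since 27235 mod 8 = 3, so (8528/27235) = (-1)^4·(533/27235); sign now +1
reciprocity: (533/27235) = +1·(27235/533) since 533 mod 4 = 1, 27235 mod 4 = 3; sign now +1
(27235/533) = (52/533)   [reduce mod 533]
52 = 2^2·13; (2/533) = -1 since 533 mod 8 = 5, so (52/533) = (-1)^2·(13/533); sign now +1
reciprocity: (13/533) = +1·(533/13) since 13 mod 4 = 1, 533 mod 4 = 1; sign now +1
(533/13) = (0/13)   [reduce mod 13]
(0/13) = 0   [gcd(a, n) > 1]; final value = 0

0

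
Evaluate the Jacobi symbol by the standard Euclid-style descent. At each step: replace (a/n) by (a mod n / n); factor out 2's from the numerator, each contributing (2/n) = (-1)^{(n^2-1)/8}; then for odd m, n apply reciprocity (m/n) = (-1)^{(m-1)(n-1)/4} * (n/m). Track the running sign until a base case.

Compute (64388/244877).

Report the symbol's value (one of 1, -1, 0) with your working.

factor out 2^2: 64388 = 2^2·16097; with 244877 mod 8 = 5, (2/244877) = -1; sign now +1; continue with (16097/244877)
flip (16097/244877) -> (244877/16097): both odd, 16097 mod 4 = 1, 244877 mod 4 = 1, so the flip contributes +1; sign now +1
(244877/16097): 244877 mod 16097 = 3422, so (244877/16097) = (3422/16097)
factor out 2^1: 3422 = 2^1·1711; with 16097 mod 8 = 1, (2/16097) = +1; sign now +1; continue with (1711/16097)
flip (1711/16097) -> (16097/1711): both odd, 1711 mod 4 = 3, 16097 mod 4 = 1, so the flip contributes +1; sign now +1
(16097/1711): 16097 mod 1711 = 698, so (16097/1711) = (698/1711)
factor out 2^1: 698 = 2^1·349; with 1711 mod 8 = 7, (2/1711) = +1; sign now +1; continue with (349/1711)
flip (349/1711) -> (1711/349): both odd, 349 mod 4 = 1, 1711 mod 4 = 3, so the flip contributes +1; sign now +1
(1711/349): 1711 mod 349 = 315, so (1711/349) = (315/349)
flip (315/349) -> (349/315): both odd, 315 mod 4 = 3, 349 mod 4 = 1, so the flip contributes +1; sign now +1
(349/315): 349 mod 315 = 34, so (349/315) = (34/315)
factor out 2^1: 34 = 2^1·17; with 315 mod 8 = 3, (2/315) = -1; sign now -1; continue with (17/315)
flip (17/315) -> (315/17): both odd, 17 mod 4 = 1, 315 mod 4 = 3, so the flip contributes +1; sign now -1
(315/17): 315 mod 17 = 9, so (315/17) = (9/17)
flip (9/17) -> (17/9): both odd, 9 mod 4 = 1, 17 mod 4 = 1, so the flip contributes +1; sign now -1
(17/9): 17 mod 9 = 8, so (17/9) = (8/9)
factor out 2^3: 8 = 2^3·1; with 9 mod 8 = 1, (2/9) = +1; sign now -1; continue with (1/9)
reached (1/9) = 1, so the symbol is -1

-1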